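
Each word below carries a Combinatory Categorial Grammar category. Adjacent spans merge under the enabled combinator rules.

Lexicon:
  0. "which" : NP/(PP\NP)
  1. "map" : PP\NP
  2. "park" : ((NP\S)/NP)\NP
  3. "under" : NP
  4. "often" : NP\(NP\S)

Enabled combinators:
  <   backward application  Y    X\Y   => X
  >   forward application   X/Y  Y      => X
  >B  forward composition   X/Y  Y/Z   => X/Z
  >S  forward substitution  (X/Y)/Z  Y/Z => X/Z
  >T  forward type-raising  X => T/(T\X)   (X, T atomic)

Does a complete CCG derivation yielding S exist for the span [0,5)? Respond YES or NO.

NP/(PP\NP) PP\NP ((NP\S)/NP)\NP NP NP\(NP\S)
CKY chart[0,5] = {N/(N\NP), NP, NP/(NP\NP), PP/(PP\NP), S/(S\NP)}; S ∉ chart

NO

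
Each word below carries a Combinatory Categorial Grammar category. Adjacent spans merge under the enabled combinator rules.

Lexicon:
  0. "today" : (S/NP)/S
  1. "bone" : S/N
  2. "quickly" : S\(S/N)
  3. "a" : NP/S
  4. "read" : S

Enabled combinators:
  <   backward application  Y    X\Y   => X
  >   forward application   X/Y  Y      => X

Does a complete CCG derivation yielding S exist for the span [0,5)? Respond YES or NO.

YES

[0,5] S   >
  [0,3] S/NP   >
    [0,1] "today" : (S/NP)/S
    [1,3] S   <
      [1,2] "bone" : S/N
      [2,3] "quickly" : S\(S/N)
  [3,5] NP   >
    [3,4] "a" : NP/S
    [4,5] "read" : S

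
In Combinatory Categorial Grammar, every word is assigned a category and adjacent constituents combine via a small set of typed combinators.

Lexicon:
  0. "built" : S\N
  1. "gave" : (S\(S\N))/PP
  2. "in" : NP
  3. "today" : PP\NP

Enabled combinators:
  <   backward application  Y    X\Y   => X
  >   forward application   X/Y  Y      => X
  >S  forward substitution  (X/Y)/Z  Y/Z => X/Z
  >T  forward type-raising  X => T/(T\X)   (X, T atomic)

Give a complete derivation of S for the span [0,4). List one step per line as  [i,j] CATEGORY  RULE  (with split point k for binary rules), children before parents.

[0,1] S\N  lex  "built"
[1,2] (S\(S\N))/PP  lex  "gave"
[2,3] NP  lex  "in"
[3,4] PP\NP  lex  "today"
[2,4] PP  <  k=3
[1,4] S\(S\N)  >  k=2
[0,4] S  <  k=1

[0,4] S   <
  [0,1] "built" : S\N
  [1,4] S\(S\N)   >
    [1,2] "gave" : (S\(S\N))/PP
    [2,4] PP   <
      [2,3] "in" : NP
      [3,4] "today" : PP\NP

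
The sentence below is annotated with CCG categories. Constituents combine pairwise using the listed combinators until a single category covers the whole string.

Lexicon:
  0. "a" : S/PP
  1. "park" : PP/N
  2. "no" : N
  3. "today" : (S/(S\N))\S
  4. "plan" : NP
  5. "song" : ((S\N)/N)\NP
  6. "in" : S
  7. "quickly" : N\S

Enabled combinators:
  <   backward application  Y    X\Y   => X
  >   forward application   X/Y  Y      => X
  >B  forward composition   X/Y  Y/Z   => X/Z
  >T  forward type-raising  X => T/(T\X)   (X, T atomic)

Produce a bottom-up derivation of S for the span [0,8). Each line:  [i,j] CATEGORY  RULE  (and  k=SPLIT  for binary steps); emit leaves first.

[0,8] S   >
  [0,4] S/(S\N)   <
    [0,3] S   >
      [0,1] "a" : S/PP
      [1,3] PP   >
        [1,2] "park" : PP/N
        [2,3] "no" : N
    [3,4] "today" : (S/(S\N))\S
  [4,8] S\N   >
    [4,6] (S\N)/N   <
      [4,5] "plan" : NP
      [5,6] "song" : ((S\N)/N)\NP
    [6,8] N   >
      [6,7] N/(N\S)   >T
        [6,7] "in" : S
      [7,8] "quickly" : N\S

[0,1] S/PP  lex  "a"
[1,2] PP/N  lex  "park"
[2,3] N  lex  "no"
[1,3] PP  >  k=2
[0,3] S  >  k=1
[3,4] (S/(S\N))\S  lex  "today"
[0,4] S/(S\N)  <  k=3
[4,5] NP  lex  "plan"
[5,6] ((S\N)/N)\NP  lex  "song"
[4,6] (S\N)/N  <  k=5
[6,7] S  lex  "in"
[6,7] N/(N\S)  >T
[7,8] N\S  lex  "quickly"
[6,8] N  >  k=7
[4,8] S\N  >  k=6
[0,8] S  >  k=4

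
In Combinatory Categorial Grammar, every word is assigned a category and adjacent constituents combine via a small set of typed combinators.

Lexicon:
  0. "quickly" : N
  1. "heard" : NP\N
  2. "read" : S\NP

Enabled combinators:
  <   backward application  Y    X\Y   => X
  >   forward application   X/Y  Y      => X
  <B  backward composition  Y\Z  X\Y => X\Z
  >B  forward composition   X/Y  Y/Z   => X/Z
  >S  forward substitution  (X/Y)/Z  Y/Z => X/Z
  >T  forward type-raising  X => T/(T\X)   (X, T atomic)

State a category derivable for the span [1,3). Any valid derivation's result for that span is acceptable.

[0,3] S   <
  [0,1] "quickly" : N
  [1,3] S\N   <B
    [1,2] "heard" : NP\N
    [2,3] "read" : S\NP

S\N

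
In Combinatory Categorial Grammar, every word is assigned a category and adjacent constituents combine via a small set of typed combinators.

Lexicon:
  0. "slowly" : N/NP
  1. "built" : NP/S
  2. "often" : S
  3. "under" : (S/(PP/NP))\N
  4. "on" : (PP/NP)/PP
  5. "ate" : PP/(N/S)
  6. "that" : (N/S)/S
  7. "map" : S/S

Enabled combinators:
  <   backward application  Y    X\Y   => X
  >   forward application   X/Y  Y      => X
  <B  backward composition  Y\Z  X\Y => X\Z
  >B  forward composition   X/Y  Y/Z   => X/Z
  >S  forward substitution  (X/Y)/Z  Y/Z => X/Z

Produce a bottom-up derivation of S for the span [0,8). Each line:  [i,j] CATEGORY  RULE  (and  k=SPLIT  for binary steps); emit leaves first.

[0,8] S   >
  [0,4] S/(PP/NP)   <
    [0,3] N   >
      [0,1] "slowly" : N/NP
      [1,3] NP   >
        [1,2] "built" : NP/S
        [2,3] "often" : S
    [3,4] "under" : (S/(PP/NP))\N
  [4,8] PP/NP   >
    [4,5] "on" : (PP/NP)/PP
    [5,8] PP   >
      [5,6] "ate" : PP/(N/S)
      [6,8] N/S   >S
        [6,7] "that" : (N/S)/S
        [7,8] "map" : S/S

[0,1] N/NP  lex  "slowly"
[1,2] NP/S  lex  "built"
[2,3] S  lex  "often"
[1,3] NP  >  k=2
[0,3] N  >  k=1
[3,4] (S/(PP/NP))\N  lex  "under"
[0,4] S/(PP/NP)  <  k=3
[4,5] (PP/NP)/PP  lex  "on"
[5,6] PP/(N/S)  lex  "ate"
[6,7] (N/S)/S  lex  "that"
[7,8] S/S  lex  "map"
[6,8] N/S  >S  k=7
[5,8] PP  >  k=6
[4,8] PP/NP  >  k=5
[0,8] S  >  k=4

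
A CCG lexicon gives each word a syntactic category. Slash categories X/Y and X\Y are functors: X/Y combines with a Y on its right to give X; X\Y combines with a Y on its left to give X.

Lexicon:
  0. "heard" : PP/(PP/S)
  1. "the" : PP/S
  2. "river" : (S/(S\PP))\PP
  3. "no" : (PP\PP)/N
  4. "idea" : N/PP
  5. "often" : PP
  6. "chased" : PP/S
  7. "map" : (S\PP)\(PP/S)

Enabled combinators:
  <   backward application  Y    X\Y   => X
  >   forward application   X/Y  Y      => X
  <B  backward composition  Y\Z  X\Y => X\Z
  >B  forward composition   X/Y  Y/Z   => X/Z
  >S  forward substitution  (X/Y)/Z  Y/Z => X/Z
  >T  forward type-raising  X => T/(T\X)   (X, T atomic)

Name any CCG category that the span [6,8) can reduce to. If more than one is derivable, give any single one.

S\PP

[0,8] S   >
  [0,3] S/(S\PP)   <
    [0,2] PP   >
      [0,1] "heard" : PP/(PP/S)
      [1,2] "the" : PP/S
    [2,3] "river" : (S/(S\PP))\PP
  [3,8] S\PP   <B
    [3,6] PP\PP   >
      [3,4] "no" : (PP\PP)/N
      [4,6] N   >
        [4,5] "idea" : N/PP
        [5,6] "often" : PP
    [6,8] S\PP   <
      [6,7] "chased" : PP/S
      [7,8] "map" : (S\PP)\(PP/S)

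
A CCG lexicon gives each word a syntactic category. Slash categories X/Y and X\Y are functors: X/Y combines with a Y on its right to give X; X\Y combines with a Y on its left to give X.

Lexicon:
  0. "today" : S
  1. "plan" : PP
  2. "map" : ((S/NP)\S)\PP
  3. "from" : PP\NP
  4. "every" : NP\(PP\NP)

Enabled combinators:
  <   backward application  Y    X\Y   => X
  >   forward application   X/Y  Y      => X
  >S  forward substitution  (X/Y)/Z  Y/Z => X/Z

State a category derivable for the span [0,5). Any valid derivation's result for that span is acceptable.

S

[0,5] S   >
  [0,3] S/NP   <
    [0,1] "today" : S
    [1,3] (S/NP)\S   <
      [1,2] "plan" : PP
      [2,3] "map" : ((S/NP)\S)\PP
  [3,5] NP   <
    [3,4] "from" : PP\NP
    [4,5] "every" : NP\(PP\NP)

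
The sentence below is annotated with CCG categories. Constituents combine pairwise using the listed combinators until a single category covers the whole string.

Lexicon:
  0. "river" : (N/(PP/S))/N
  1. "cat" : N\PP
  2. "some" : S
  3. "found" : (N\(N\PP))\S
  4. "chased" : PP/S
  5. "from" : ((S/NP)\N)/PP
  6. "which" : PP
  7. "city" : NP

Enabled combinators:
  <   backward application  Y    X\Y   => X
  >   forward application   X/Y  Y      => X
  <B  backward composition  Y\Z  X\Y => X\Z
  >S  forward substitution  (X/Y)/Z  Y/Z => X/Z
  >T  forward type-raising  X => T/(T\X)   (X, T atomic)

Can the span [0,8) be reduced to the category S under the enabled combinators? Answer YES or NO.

[0,8] S   >
  [0,7] S/NP   <
    [0,5] N   >
      [0,4] N/(PP/S)   >
        [0,1] "river" : (N/(PP/S))/N
        [1,4] N   <
          [1,2] "cat" : N\PP
          [2,4] N\(N\PP)   <
            [2,3] "some" : S
            [3,4] "found" : (N\(N\PP))\S
      [4,5] "chased" : PP/S
    [5,7] (S/NP)\N   >
      [5,6] "from" : ((S/NP)\N)/PP
      [6,7] "which" : PP
  [7,8] "city" : NP

YES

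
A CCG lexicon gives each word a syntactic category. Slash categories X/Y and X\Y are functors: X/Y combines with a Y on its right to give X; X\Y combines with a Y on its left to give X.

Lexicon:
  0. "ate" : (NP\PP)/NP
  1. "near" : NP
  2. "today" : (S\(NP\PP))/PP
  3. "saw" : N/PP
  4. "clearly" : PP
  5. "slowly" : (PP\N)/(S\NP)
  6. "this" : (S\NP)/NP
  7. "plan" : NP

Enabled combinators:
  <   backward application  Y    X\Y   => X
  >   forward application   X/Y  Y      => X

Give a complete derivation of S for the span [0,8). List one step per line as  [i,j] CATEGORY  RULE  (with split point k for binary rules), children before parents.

[0,8] S   <
  [0,2] NP\PP   >
    [0,1] "ate" : (NP\PP)/NP
    [1,2] "near" : NP
  [2,8] S\(NP\PP)   >
    [2,3] "today" : (S\(NP\PP))/PP
    [3,8] PP   <
      [3,5] N   >
        [3,4] "saw" : N/PP
        [4,5] "clearly" : PP
      [5,8] PP\N   >
        [5,6] "slowly" : (PP\N)/(S\NP)
        [6,8] S\NP   >
          [6,7] "this" : (S\NP)/NP
          [7,8] "plan" : NP

[0,1] (NP\PP)/NP  lex  "ate"
[1,2] NP  lex  "near"
[0,2] NP\PP  >  k=1
[2,3] (S\(NP\PP))/PP  lex  "today"
[3,4] N/PP  lex  "saw"
[4,5] PP  lex  "clearly"
[3,5] N  >  k=4
[5,6] (PP\N)/(S\NP)  lex  "slowly"
[6,7] (S\NP)/NP  lex  "this"
[7,8] NP  lex  "plan"
[6,8] S\NP  >  k=7
[5,8] PP\N  >  k=6
[3,8] PP  <  k=5
[2,8] S\(NP\PP)  >  k=3
[0,8] S  <  k=2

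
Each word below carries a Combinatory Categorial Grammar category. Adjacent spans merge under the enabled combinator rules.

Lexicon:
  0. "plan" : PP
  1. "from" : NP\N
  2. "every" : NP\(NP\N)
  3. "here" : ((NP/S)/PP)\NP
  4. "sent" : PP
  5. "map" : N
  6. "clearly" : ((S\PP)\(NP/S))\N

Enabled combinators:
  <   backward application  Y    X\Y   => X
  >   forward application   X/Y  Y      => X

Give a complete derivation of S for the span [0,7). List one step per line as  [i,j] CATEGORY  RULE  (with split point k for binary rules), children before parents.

[0,7] S   <
  [0,1] "plan" : PP
  [1,7] S\PP   <
    [1,5] NP/S   >
      [1,4] (NP/S)/PP   <
        [1,3] NP   <
          [1,2] "from" : NP\N
          [2,3] "every" : NP\(NP\N)
        [3,4] "here" : ((NP/S)/PP)\NP
      [4,5] "sent" : PP
    [5,7] (S\PP)\(NP/S)   <
      [5,6] "map" : N
      [6,7] "clearly" : ((S\PP)\(NP/S))\N

[0,1] PP  lex  "plan"
[1,2] NP\N  lex  "from"
[2,3] NP\(NP\N)  lex  "every"
[1,3] NP  <  k=2
[3,4] ((NP/S)/PP)\NP  lex  "here"
[1,4] (NP/S)/PP  <  k=3
[4,5] PP  lex  "sent"
[1,5] NP/S  >  k=4
[5,6] N  lex  "map"
[6,7] ((S\PP)\(NP/S))\N  lex  "clearly"
[5,7] (S\PP)\(NP/S)  <  k=6
[1,7] S\PP  <  k=5
[0,7] S  <  k=1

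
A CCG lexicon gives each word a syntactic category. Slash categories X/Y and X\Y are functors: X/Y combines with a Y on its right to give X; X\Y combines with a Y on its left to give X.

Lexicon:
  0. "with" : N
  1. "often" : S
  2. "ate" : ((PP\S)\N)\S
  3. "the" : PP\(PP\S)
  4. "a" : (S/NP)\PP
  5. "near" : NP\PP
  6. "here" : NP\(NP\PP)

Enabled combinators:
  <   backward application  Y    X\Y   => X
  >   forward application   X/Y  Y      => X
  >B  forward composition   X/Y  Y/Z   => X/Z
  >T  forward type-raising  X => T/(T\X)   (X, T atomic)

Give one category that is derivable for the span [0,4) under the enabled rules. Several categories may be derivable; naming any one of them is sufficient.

[0,7] S   >
  [0,5] S/NP   <
    [0,4] PP   <
      [0,3] PP\S   <
        [0,1] "with" : N
        [1,3] (PP\S)\N   <
          [1,2] "often" : S
          [2,3] "ate" : ((PP\S)\N)\S
      [3,4] "the" : PP\(PP\S)
    [4,5] "a" : (S/NP)\PP
  [5,7] NP   <
    [5,6] "near" : NP\PP
    [6,7] "here" : NP\(NP\PP)

PP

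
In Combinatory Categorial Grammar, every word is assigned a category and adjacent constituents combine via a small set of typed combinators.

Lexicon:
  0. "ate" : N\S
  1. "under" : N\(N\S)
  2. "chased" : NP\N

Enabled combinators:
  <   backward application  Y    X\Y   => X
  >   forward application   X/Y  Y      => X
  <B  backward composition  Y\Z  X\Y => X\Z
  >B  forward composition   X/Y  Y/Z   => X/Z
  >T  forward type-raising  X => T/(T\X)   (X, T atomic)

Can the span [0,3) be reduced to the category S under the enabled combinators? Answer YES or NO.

NO

N\S N\(N\S) NP\N
CKY chart[0,3] = {N/(N\NP), NP, NP/(NP\NP), PP/(PP\NP), S/(S\NP)}; S ∉ chart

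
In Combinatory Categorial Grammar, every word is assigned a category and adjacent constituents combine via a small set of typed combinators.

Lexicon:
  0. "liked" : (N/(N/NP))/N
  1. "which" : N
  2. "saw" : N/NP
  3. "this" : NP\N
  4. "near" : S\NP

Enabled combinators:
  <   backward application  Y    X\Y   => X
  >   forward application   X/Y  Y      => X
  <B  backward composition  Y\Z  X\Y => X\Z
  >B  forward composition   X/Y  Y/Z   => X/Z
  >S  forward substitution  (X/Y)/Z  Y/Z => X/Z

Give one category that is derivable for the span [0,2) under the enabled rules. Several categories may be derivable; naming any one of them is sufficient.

[0,5] S   <
  [0,4] NP   <
    [0,3] N   >
      [0,2] N/(N/NP)   >
        [0,1] "liked" : (N/(N/NP))/N
        [1,2] "which" : N
      [2,3] "saw" : N/NP
    [3,4] "this" : NP\N
  [4,5] "near" : S\NP

N/(N/NP)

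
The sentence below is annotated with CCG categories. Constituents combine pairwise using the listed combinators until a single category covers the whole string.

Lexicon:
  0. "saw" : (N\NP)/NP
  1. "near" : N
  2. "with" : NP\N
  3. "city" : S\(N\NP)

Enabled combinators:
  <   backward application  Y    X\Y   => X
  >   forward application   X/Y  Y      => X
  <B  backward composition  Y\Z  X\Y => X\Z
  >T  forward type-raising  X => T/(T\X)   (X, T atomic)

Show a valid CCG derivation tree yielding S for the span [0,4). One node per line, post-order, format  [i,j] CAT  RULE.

[0,4] S   <
  [0,3] N\NP   >
    [0,1] "saw" : (N\NP)/NP
    [1,3] NP   <
      [1,2] "near" : N
      [2,3] "with" : NP\N
  [3,4] "city" : S\(N\NP)

[0,1] (N\NP)/NP  lex  "saw"
[1,2] N  lex  "near"
[2,3] NP\N  lex  "with"
[1,3] NP  <  k=2
[0,3] N\NP  >  k=1
[3,4] S\(N\NP)  lex  "city"
[0,4] S  <  k=3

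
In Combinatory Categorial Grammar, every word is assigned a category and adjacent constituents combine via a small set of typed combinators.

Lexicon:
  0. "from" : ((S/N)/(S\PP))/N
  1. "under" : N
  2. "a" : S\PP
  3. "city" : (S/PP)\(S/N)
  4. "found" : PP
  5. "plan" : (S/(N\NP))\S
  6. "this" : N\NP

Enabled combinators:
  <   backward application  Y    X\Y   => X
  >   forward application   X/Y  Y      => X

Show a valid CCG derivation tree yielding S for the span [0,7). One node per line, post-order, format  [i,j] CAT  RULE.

[0,7] S   >
  [0,6] S/(N\NP)   <
    [0,5] S   >
      [0,4] S/PP   <
        [0,3] S/N   >
          [0,2] (S/N)/(S\PP)   >
            [0,1] "from" : ((S/N)/(S\PP))/N
            [1,2] "under" : N
          [2,3] "a" : S\PP
        [3,4] "city" : (S/PP)\(S/N)
      [4,5] "found" : PP
    [5,6] "plan" : (S/(N\NP))\S
  [6,7] "this" : N\NP

[0,1] ((S/N)/(S\PP))/N  lex  "from"
[1,2] N  lex  "under"
[0,2] (S/N)/(S\PP)  >  k=1
[2,3] S\PP  lex  "a"
[0,3] S/N  >  k=2
[3,4] (S/PP)\(S/N)  lex  "city"
[0,4] S/PP  <  k=3
[4,5] PP  lex  "found"
[0,5] S  >  k=4
[5,6] (S/(N\NP))\S  lex  "plan"
[0,6] S/(N\NP)  <  k=5
[6,7] N\NP  lex  "this"
[0,7] S  >  k=6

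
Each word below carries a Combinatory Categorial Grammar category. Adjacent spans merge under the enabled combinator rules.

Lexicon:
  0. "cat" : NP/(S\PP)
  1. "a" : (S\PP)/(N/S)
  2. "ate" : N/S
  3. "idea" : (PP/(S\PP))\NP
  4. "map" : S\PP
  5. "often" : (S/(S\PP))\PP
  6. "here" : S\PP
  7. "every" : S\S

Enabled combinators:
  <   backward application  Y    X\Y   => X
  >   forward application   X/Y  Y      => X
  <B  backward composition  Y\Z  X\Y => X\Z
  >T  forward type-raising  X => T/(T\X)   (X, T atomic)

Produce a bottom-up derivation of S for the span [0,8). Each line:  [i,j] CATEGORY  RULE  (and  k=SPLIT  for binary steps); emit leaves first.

[0,1] NP/(S\PP)  lex  "cat"
[1,2] (S\PP)/(N/S)  lex  "a"
[2,3] N/S  lex  "ate"
[1,3] S\PP  >  k=2
[0,3] NP  >  k=1
[3,4] (PP/(S\PP))\NP  lex  "idea"
[0,4] PP/(S\PP)  <  k=3
[4,5] S\PP  lex  "map"
[0,5] PP  >  k=4
[5,6] (S/(S\PP))\PP  lex  "often"
[0,6] S/(S\PP)  <  k=5
[6,7] S\PP  lex  "here"
[7,8] S\S  lex  "every"
[6,8] S\PP  <B  k=7
[0,8] S  >  k=6

[0,8] S   >
  [0,6] S/(S\PP)   <
    [0,5] PP   >
      [0,4] PP/(S\PP)   <
        [0,3] NP   >
          [0,1] "cat" : NP/(S\PP)
          [1,3] S\PP   >
            [1,2] "a" : (S\PP)/(N/S)
            [2,3] "ate" : N/S
        [3,4] "idea" : (PP/(S\PP))\NP
      [4,5] "map" : S\PP
    [5,6] "often" : (S/(S\PP))\PP
  [6,8] S\PP   <B
    [6,7] "here" : S\PP
    [7,8] "every" : S\S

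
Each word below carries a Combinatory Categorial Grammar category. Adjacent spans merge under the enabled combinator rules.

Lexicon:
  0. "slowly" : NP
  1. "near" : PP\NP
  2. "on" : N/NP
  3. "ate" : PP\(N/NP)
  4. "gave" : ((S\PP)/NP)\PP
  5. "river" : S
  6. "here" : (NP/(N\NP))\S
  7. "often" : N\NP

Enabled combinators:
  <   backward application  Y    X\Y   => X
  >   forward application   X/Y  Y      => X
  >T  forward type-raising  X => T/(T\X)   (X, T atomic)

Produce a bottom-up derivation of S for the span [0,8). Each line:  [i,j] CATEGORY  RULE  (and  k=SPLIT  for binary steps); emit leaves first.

[0,1] NP  lex  "slowly"
[0,1] PP/(PP\NP)  >T
[1,2] PP\NP  lex  "near"
[0,2] PP  >  k=1
[2,3] N/NP  lex  "on"
[3,4] PP\(N/NP)  lex  "ate"
[2,4] PP  <  k=3
[4,5] ((S\PP)/NP)\PP  lex  "gave"
[2,5] (S\PP)/NP  <  k=4
[5,6] S  lex  "river"
[6,7] (NP/(N\NP))\S  lex  "here"
[5,7] NP/(N\NP)  <  k=6
[7,8] N\NP  lex  "often"
[5,8] NP  >  k=7
[2,8] S\PP  >  k=5
[0,8] S  <  k=2

[0,8] S   <
  [0,2] PP   >
    [0,1] PP/(PP\NP)   >T
      [0,1] "slowly" : NP
    [1,2] "near" : PP\NP
  [2,8] S\PP   >
    [2,5] (S\PP)/NP   <
      [2,4] PP   <
        [2,3] "on" : N/NP
        [3,4] "ate" : PP\(N/NP)
      [4,5] "gave" : ((S\PP)/NP)\PP
    [5,8] NP   >
      [5,7] NP/(N\NP)   <
        [5,6] "river" : S
        [6,7] "here" : (NP/(N\NP))\S
      [7,8] "often" : N\NP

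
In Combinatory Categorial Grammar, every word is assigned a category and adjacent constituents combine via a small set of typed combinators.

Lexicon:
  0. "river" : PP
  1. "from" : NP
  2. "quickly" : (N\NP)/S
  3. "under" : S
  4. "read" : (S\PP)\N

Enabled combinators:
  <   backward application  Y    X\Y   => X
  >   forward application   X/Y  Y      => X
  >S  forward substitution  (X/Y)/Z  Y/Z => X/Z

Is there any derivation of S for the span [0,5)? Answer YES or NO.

YES

[0,5] S   <
  [0,1] "river" : PP
  [1,5] S\PP   <
    [1,4] N   <
      [1,2] "from" : NP
      [2,4] N\NP   >
        [2,3] "quickly" : (N\NP)/S
        [3,4] "under" : S
    [4,5] "read" : (S\PP)\N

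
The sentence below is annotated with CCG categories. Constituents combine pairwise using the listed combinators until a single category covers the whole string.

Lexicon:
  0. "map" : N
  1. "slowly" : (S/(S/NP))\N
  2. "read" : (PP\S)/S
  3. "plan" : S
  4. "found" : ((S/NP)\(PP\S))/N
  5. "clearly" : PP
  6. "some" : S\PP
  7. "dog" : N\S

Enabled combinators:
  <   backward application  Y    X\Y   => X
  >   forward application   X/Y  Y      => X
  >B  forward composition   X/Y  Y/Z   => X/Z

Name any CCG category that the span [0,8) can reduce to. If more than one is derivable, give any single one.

S

[0,8] S   >
  [0,2] S/(S/NP)   <
    [0,1] "map" : N
    [1,2] "slowly" : (S/(S/NP))\N
  [2,8] S/NP   <
    [2,4] PP\S   >
      [2,3] "read" : (PP\S)/S
      [3,4] "plan" : S
    [4,8] (S/NP)\(PP\S)   >
      [4,5] "found" : ((S/NP)\(PP\S))/N
      [5,8] N   <
        [5,7] S   <
          [5,6] "clearly" : PP
          [6,7] "some" : S\PP
        [7,8] "dog" : N\S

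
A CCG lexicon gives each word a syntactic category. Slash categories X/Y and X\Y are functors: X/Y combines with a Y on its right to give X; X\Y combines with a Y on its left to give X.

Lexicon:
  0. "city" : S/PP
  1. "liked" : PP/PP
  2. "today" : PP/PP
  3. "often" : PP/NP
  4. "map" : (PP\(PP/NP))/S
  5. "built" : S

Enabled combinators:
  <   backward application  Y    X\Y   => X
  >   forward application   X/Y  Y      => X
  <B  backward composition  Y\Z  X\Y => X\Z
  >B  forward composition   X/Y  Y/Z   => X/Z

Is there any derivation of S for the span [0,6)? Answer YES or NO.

[0,6] S   >
  [0,3] S/PP   >B
    [0,2] S/PP   >B
      [0,1] "city" : S/PP
      [1,2] "liked" : PP/PP
    [2,3] "today" : PP/PP
  [3,6] PP   <
    [3,4] "often" : PP/NP
    [4,6] PP\(PP/NP)   >
      [4,5] "map" : (PP\(PP/NP))/S
      [5,6] "built" : S

YES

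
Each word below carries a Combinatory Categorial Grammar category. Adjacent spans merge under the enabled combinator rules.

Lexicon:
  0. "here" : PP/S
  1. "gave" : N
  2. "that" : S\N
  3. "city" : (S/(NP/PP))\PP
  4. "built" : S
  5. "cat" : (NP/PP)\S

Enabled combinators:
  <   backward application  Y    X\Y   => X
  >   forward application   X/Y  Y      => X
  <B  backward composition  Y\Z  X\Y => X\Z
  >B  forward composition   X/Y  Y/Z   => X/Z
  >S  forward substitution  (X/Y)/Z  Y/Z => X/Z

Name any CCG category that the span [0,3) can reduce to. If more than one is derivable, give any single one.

PP

[0,6] S   >
  [0,4] S/(NP/PP)   <
    [0,3] PP   >
      [0,1] "here" : PP/S
      [1,3] S   <
        [1,2] "gave" : N
        [2,3] "that" : S\N
    [3,4] "city" : (S/(NP/PP))\PP
  [4,6] NP/PP   <
    [4,5] "built" : S
    [5,6] "cat" : (NP/PP)\S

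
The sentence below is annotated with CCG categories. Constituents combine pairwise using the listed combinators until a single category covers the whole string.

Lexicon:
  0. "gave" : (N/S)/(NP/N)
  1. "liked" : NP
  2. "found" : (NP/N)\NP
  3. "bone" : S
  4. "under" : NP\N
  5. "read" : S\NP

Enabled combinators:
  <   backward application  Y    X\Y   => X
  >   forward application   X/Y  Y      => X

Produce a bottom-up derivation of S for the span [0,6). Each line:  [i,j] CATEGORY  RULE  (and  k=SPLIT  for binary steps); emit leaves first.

[0,1] (N/S)/(NP/N)  lex  "gave"
[1,2] NP  lex  "liked"
[2,3] (NP/N)\NP  lex  "found"
[1,3] NP/N  <  k=2
[0,3] N/S  >  k=1
[3,4] S  lex  "bone"
[0,4] N  >  k=3
[4,5] NP\N  lex  "under"
[0,5] NP  <  k=4
[5,6] S\NP  lex  "read"
[0,6] S  <  k=5

[0,6] S   <
  [0,5] NP   <
    [0,4] N   >
      [0,3] N/S   >
        [0,1] "gave" : (N/S)/(NP/N)
        [1,3] NP/N   <
          [1,2] "liked" : NP
          [2,3] "found" : (NP/N)\NP
      [3,4] "bone" : S
    [4,5] "under" : NP\N
  [5,6] "read" : S\NP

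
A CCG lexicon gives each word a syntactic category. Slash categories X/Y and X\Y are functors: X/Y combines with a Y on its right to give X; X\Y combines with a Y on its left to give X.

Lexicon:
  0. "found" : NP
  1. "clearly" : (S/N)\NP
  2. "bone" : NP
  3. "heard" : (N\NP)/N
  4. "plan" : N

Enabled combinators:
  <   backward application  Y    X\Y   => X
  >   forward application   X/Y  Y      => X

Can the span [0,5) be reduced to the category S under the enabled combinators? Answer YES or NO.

[0,5] S   >
  [0,2] S/N   <
    [0,1] "found" : NP
    [1,2] "clearly" : (S/N)\NP
  [2,5] N   <
    [2,3] "bone" : NP
    [3,5] N\NP   >
      [3,4] "heard" : (N\NP)/N
      [4,5] "plan" : N

YES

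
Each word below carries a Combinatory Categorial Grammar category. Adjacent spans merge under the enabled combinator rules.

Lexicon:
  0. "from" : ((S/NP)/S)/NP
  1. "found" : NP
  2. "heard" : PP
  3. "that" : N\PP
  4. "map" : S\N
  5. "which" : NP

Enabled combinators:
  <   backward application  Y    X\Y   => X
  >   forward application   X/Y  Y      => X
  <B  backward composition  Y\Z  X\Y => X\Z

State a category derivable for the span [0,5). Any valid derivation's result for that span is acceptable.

[0,6] S   >
  [0,5] S/NP   >
    [0,2] (S/NP)/S   >
      [0,1] "from" : ((S/NP)/S)/NP
      [1,2] "found" : NP
    [2,5] S   <
      [2,3] "heard" : PP
      [3,5] S\PP   <B
        [3,4] "that" : N\PP
        [4,5] "map" : S\N
  [5,6] "which" : NP

S/NP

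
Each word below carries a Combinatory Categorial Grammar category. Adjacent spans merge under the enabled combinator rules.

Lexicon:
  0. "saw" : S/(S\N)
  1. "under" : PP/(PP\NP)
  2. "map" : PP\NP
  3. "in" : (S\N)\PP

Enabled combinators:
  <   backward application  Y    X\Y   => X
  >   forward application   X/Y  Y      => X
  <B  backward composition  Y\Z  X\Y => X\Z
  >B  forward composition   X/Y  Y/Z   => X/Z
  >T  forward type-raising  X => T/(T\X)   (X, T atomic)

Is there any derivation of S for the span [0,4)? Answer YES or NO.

YES

[0,4] S   >
  [0,1] "saw" : S/(S\N)
  [1,4] S\N   <
    [1,3] PP   >
      [1,2] "under" : PP/(PP\NP)
      [2,3] "map" : PP\NP
    [3,4] "in" : (S\N)\PP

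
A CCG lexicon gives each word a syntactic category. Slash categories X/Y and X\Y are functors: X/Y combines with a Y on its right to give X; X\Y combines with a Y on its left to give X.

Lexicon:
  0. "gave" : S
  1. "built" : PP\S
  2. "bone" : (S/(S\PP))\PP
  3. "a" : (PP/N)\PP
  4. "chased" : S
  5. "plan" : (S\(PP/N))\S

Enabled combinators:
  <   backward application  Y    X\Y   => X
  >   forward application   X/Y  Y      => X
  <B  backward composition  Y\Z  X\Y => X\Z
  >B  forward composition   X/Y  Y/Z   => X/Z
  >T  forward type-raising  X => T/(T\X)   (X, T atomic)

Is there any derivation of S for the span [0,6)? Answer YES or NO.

YES

[0,6] S   >
  [0,3] S/(S\PP)   <
    [0,2] PP   >
      [0,1] PP/(PP\S)   >T
        [0,1] "gave" : S
      [1,2] "built" : PP\S
    [2,3] "bone" : (S/(S\PP))\PP
  [3,6] S\PP   <B
    [3,4] "a" : (PP/N)\PP
    [4,6] S\(PP/N)   <
      [4,5] "chased" : S
      [5,6] "plan" : (S\(PP/N))\S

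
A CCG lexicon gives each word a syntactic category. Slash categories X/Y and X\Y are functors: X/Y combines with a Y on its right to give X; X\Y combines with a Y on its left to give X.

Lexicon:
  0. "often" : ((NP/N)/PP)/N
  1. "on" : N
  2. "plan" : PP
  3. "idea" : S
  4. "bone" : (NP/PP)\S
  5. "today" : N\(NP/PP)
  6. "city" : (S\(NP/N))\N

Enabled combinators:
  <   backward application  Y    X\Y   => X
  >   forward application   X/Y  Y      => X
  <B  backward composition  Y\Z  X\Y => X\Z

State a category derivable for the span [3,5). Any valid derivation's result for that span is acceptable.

NP/PP

[0,7] S   <
  [0,3] NP/N   >
    [0,2] (NP/N)/PP   >
      [0,1] "often" : ((NP/N)/PP)/N
      [1,2] "on" : N
    [2,3] "plan" : PP
  [3,7] S\(NP/N)   <
    [3,6] N   <
      [3,5] NP/PP   <
        [3,4] "idea" : S
        [4,5] "bone" : (NP/PP)\S
      [5,6] "today" : N\(NP/PP)
    [6,7] "city" : (S\(NP/N))\N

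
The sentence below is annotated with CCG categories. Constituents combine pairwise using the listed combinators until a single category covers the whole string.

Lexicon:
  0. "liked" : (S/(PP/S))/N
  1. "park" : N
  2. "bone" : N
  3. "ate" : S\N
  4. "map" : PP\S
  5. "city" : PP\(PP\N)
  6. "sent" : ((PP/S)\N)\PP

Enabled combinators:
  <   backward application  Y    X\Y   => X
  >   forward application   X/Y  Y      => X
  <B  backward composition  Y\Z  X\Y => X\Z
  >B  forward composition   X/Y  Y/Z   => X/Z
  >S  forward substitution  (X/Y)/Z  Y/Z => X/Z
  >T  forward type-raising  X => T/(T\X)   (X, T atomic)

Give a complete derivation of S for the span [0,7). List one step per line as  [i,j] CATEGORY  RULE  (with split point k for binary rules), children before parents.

[0,1] (S/(PP/S))/N  lex  "liked"
[1,2] N  lex  "park"
[0,2] S/(PP/S)  >  k=1
[2,3] N  lex  "bone"
[3,4] S\N  lex  "ate"
[4,5] PP\S  lex  "map"
[3,5] PP\N  <B  k=4
[5,6] PP\(PP\N)  lex  "city"
[3,6] PP  <  k=5
[6,7] ((PP/S)\N)\PP  lex  "sent"
[3,7] (PP/S)\N  <  k=6
[2,7] PP/S  <  k=3
[0,7] S  >  k=2

[0,7] S   >
  [0,2] S/(PP/S)   >
    [0,1] "liked" : (S/(PP/S))/N
    [1,2] "park" : N
  [2,7] PP/S   <
    [2,3] "bone" : N
    [3,7] (PP/S)\N   <
      [3,6] PP   <
        [3,5] PP\N   <B
          [3,4] "ate" : S\N
          [4,5] "map" : PP\S
        [5,6] "city" : PP\(PP\N)
      [6,7] "sent" : ((PP/S)\N)\PP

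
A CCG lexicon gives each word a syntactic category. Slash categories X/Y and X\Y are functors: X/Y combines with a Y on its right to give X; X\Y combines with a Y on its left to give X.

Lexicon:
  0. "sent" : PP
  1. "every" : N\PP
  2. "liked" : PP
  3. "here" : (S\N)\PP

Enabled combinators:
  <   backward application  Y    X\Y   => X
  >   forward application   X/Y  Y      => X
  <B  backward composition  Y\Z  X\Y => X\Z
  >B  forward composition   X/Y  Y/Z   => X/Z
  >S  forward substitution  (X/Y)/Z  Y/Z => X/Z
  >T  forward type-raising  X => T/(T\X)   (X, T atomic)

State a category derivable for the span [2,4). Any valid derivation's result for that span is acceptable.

[0,4] S   <
  [0,2] N   >
    [0,1] N/(N\PP)   >T
      [0,1] "sent" : PP
    [1,2] "every" : N\PP
  [2,4] S\N   <
    [2,3] "liked" : PP
    [3,4] "here" : (S\N)\PP

S\N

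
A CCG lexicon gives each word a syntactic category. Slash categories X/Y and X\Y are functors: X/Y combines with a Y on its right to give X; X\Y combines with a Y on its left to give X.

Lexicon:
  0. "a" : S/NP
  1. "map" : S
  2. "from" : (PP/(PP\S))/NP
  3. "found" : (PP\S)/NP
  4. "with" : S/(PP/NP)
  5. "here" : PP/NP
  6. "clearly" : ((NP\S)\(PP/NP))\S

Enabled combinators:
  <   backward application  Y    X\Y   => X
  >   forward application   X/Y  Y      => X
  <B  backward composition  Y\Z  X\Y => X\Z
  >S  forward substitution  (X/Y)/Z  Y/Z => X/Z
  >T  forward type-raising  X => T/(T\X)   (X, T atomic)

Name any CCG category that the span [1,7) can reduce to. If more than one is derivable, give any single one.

[0,7] S   >
  [0,1] "a" : S/NP
  [1,7] NP   <
    [1,2] "map" : S
    [2,7] NP\S   <
      [2,4] PP/NP   >S
        [2,3] "from" : (PP/(PP\S))/NP
        [3,4] "found" : (PP\S)/NP
      [4,7] (NP\S)\(PP/NP)   <
        [4,6] S   >
          [4,5] "with" : S/(PP/NP)
          [5,6] "here" : PP/NP
        [6,7] "clearly" : ((NP\S)\(PP/NP))\S

NP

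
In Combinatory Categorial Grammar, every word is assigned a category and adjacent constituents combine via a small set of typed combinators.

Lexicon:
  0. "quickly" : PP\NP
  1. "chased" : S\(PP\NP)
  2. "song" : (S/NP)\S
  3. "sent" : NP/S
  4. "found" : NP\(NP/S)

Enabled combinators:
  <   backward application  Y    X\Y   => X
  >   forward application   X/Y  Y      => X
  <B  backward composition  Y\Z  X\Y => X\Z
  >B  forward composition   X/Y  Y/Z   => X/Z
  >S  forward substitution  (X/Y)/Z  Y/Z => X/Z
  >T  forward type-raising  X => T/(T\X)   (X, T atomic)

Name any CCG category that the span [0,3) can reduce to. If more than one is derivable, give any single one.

[0,5] S   >
  [0,3] S/NP   <
    [0,2] S   <
      [0,1] "quickly" : PP\NP
      [1,2] "chased" : S\(PP\NP)
    [2,3] "song" : (S/NP)\S
  [3,5] NP   <
    [3,4] "sent" : NP/S
    [4,5] "found" : NP\(NP/S)

S/NP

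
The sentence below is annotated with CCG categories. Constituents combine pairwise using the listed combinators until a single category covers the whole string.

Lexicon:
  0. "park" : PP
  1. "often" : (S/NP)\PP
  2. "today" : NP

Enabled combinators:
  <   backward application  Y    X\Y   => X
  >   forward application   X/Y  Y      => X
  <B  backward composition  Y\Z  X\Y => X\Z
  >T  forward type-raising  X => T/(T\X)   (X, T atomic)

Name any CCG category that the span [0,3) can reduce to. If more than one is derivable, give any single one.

S

[0,3] S   >
  [0,2] S/NP   <
    [0,1] "park" : PP
    [1,2] "often" : (S/NP)\PP
  [2,3] "today" : NP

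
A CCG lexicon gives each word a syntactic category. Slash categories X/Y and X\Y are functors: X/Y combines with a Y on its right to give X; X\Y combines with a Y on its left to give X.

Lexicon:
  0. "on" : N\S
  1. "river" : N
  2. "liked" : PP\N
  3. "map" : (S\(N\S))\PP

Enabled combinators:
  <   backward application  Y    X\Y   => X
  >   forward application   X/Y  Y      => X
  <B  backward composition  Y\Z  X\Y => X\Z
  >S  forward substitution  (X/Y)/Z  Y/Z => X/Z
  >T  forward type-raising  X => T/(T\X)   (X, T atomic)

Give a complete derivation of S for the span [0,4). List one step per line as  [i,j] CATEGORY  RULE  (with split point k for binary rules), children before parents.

[0,4] S   <
  [0,1] "on" : N\S
  [1,4] S\(N\S)   <
    [1,3] PP   >
      [1,2] PP/(PP\N)   >T
        [1,2] "river" : N
      [2,3] "liked" : PP\N
    [3,4] "map" : (S\(N\S))\PP

[0,1] N\S  lex  "on"
[1,2] N  lex  "river"
[1,2] PP/(PP\N)  >T
[2,3] PP\N  lex  "liked"
[1,3] PP  >  k=2
[3,4] (S\(N\S))\PP  lex  "map"
[1,4] S\(N\S)  <  k=3
[0,4] S  <  k=1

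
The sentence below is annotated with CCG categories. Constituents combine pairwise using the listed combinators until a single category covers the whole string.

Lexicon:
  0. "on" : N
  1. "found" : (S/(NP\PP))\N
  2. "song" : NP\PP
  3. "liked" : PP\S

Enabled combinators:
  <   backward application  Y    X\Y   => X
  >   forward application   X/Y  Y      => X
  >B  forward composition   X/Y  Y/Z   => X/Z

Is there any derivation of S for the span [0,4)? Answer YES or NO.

N (S/(NP\PP))\N NP\PP PP\S
CKY chart[0,4] = {PP}; S ∉ chart

NO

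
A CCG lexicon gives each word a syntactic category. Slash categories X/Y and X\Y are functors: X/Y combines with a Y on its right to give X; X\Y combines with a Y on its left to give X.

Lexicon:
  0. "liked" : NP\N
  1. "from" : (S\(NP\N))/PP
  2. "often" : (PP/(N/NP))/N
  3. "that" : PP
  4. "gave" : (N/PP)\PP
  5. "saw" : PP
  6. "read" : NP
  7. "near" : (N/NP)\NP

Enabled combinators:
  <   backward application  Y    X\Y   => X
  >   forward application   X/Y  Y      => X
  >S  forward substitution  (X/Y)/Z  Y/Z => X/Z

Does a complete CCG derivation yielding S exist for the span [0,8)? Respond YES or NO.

YES

[0,8] S   <
  [0,1] "liked" : NP\N
  [1,8] S\(NP\N)   >
    [1,2] "from" : (S\(NP\N))/PP
    [2,8] PP   >
      [2,6] PP/(N/NP)   >
        [2,3] "often" : (PP/(N/NP))/N
        [3,6] N   >
          [3,5] N/PP   <
            [3,4] "that" : PP
            [4,5] "gave" : (N/PP)\PP
          [5,6] "saw" : PP
      [6,8] N/NP   <
        [6,7] "read" : NP
        [7,8] "near" : (N/NP)\NP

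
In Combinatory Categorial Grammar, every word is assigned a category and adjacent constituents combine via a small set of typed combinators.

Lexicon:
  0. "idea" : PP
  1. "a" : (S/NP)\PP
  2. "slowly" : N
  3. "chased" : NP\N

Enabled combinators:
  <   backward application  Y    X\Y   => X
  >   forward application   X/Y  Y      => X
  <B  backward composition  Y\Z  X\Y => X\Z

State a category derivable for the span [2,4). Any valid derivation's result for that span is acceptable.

NP

[0,4] S   >
  [0,2] S/NP   <
    [0,1] "idea" : PP
    [1,2] "a" : (S/NP)\PP
  [2,4] NP   <
    [2,3] "slowly" : N
    [3,4] "chased" : NP\N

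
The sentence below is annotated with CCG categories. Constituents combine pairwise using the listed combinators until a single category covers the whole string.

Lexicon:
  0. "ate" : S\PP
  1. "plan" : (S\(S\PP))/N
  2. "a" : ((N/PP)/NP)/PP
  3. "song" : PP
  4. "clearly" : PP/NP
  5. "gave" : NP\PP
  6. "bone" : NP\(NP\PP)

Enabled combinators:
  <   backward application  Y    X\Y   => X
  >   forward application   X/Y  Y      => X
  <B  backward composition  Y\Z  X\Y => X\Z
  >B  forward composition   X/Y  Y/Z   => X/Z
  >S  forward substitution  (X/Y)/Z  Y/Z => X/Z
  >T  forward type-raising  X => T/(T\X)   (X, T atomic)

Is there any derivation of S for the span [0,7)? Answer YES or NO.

YES

[0,7] S   <
  [0,1] "ate" : S\PP
  [1,7] S\(S\PP)   >
    [1,2] "plan" : (S\(S\PP))/N
    [2,7] N   >
      [2,5] N/NP   >S
        [2,4] (N/PP)/NP   >
          [2,3] "a" : ((N/PP)/NP)/PP
          [3,4] "song" : PP
        [4,5] "clearly" : PP/NP
      [5,7] NP   <
        [5,6] "gave" : NP\PP
        [6,7] "bone" : NP\(NP\PP)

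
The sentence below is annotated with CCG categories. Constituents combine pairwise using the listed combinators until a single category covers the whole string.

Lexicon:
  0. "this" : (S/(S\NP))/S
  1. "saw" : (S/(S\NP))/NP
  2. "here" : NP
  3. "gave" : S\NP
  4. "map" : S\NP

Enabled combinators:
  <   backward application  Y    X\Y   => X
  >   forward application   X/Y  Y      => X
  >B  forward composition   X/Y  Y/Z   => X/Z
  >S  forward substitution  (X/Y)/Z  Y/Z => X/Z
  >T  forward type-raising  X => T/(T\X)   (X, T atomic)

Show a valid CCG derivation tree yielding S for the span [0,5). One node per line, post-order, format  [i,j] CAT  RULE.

[0,5] S   >
  [0,4] S/(S\NP)   >
    [0,1] "this" : (S/(S\NP))/S
    [1,4] S   >
      [1,3] S/(S\NP)   >
        [1,2] "saw" : (S/(S\NP))/NP
        [2,3] "here" : NP
      [3,4] "gave" : S\NP
  [4,5] "map" : S\NP

[0,1] (S/(S\NP))/S  lex  "this"
[1,2] (S/(S\NP))/NP  lex  "saw"
[2,3] NP  lex  "here"
[1,3] S/(S\NP)  >  k=2
[3,4] S\NP  lex  "gave"
[1,4] S  >  k=3
[0,4] S/(S\NP)  >  k=1
[4,5] S\NP  lex  "map"
[0,5] S  >  k=4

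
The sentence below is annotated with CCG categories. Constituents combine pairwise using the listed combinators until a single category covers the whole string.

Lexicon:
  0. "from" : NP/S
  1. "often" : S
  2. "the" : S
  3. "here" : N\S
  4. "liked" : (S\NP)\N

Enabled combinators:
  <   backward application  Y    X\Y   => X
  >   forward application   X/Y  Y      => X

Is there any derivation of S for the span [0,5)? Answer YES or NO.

[0,5] S   <
  [0,2] NP   >
    [0,1] "from" : NP/S
    [1,2] "often" : S
  [2,5] S\NP   <
    [2,4] N   <
      [2,3] "the" : S
      [3,4] "here" : N\S
    [4,5] "liked" : (S\NP)\N

YES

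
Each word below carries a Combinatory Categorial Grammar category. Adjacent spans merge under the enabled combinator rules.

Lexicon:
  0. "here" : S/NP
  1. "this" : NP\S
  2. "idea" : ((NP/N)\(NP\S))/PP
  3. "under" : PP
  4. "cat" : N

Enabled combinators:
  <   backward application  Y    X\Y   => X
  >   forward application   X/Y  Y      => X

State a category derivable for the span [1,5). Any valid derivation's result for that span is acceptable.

NP

[0,5] S   >
  [0,1] "here" : S/NP
  [1,5] NP   >
    [1,4] NP/N   <
      [1,2] "this" : NP\S
      [2,4] (NP/N)\(NP\S)   >
        [2,3] "idea" : ((NP/N)\(NP\S))/PP
        [3,4] "under" : PP
    [4,5] "cat" : N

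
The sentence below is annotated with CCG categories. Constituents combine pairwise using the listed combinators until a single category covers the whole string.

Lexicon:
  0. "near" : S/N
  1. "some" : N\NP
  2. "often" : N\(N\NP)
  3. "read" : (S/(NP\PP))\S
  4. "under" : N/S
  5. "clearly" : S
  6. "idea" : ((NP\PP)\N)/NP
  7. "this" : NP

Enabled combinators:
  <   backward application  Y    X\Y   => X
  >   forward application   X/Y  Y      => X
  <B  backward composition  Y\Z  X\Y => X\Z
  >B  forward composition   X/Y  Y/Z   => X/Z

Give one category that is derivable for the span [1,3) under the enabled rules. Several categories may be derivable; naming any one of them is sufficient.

[0,8] S   >
  [0,4] S/(NP\PP)   <
    [0,3] S   >
      [0,1] "near" : S/N
      [1,3] N   <
        [1,2] "some" : N\NP
        [2,3] "often" : N\(N\NP)
    [3,4] "read" : (S/(NP\PP))\S
  [4,8] NP\PP   <
    [4,6] N   >
      [4,5] "under" : N/S
      [5,6] "clearly" : S
    [6,8] (NP\PP)\N   >
      [6,7] "idea" : ((NP\PP)\N)/NP
      [7,8] "this" : NP

N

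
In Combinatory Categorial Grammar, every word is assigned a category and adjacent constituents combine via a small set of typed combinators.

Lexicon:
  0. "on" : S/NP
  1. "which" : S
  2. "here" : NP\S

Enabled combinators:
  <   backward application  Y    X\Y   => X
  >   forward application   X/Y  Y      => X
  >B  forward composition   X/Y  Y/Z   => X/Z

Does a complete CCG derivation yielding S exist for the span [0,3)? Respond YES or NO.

YES

[0,3] S   >
  [0,1] "on" : S/NP
  [1,3] NP   <
    [1,2] "which" : S
    [2,3] "here" : NP\S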